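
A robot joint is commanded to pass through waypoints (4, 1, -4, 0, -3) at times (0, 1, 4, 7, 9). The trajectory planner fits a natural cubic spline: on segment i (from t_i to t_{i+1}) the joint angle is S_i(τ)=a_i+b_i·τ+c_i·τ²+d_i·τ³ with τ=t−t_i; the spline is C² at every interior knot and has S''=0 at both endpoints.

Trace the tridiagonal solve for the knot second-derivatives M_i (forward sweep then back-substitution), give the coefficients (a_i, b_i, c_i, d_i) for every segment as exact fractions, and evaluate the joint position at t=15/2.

  seg 0: a=4 b=-4853/1596 c=0 d=65/1596
  seg 1: a=1 b=-2329/798 c=65/532 d=157/1596
  seg 2: a=-4 b=751/1596 c=134/133 d=-383/1596
  seg 3: a=0 b=29/798 c=-613/532 d=613/3192
S(15/2) = -299/1216

Δ: Δ0=-3, Δ1=-5/3, Δ2=4/3, Δ3=-3/2
row 1: diag=8, rhs=8; c'=3/8, d'=1
row 2: denom=12−3·3/8=87/8; d'=(18−3·1)/(87/8)=40/29
row 3: denom=10−3·8/29=266/29; d'=(-17−3·40/29)/(266/29)=-613/266
back: M3=-613/266
back: M2=40/29−8/29·-613/266=268/133
back: M1=1−3/8·268/133=65/266
M: M0=0, M1=65/266, M2=268/133, M3=-613/266, M4=0
seg 0: a=4, c=M0/2=0, d=(M1−M0)/(6·1)=65/1596, b=Δ0−h0·(2M0+M1)/6=-4853/1596
seg 1: a=1, c=M1/2=65/532, d=(M2−M1)/(6·3)=157/1596, b=Δ1−h1·(2M1+M2)/6=-2329/798
seg 2: a=-4, c=M2/2=134/133, d=(M3−M2)/(6·3)=-383/1596, b=Δ2−h2·(2M2+M3)/6=751/1596
seg 3: a=0, c=M3/2=-613/532, d=(M4−M3)/(6·2)=613/3192, b=Δ3−h3·(2M3+M4)/6=29/798
t_q=15/2 → seg 3, τ=1/2; S=0+29/798·τ+-613/532·τ²+613/3192·τ³=-299/1216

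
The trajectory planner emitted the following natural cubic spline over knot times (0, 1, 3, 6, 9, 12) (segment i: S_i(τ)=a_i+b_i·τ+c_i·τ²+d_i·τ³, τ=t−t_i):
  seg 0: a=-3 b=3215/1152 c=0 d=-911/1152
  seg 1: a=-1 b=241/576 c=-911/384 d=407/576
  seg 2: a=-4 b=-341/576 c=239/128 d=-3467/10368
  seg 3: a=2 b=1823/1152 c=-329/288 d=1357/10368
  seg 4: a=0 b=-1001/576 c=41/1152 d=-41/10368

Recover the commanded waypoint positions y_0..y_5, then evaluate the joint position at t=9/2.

y_0 = S_0(0) = a_0 = -3
y_1 = S_1(0) = a_1 = -1
y_2 = S_2(0) = a_2 = -4
y_3 = S_3(0) = a_3 = 2
y_4 = S_4(0) = a_4 = 0
y_5 = S_4(3) = -5
t_q=9/2 is in segment 2 (τ=3/2); S_2(τ)=-1859/1024

y_0=-3 y_1=-1 y_2=-4 y_3=2 y_4=0 y_5=-5
S(9/2) = -1859/1024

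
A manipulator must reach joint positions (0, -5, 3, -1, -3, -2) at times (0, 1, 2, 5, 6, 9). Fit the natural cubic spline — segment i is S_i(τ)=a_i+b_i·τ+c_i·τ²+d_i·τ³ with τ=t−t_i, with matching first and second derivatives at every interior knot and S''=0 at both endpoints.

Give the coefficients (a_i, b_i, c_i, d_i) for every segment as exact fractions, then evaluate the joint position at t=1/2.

Δ: Δ0=-5, Δ1=8, Δ2=-4/3, Δ3=-2, Δ4=1/3
row 1: diag=4, rhs=78; c'=1/4, d'=39/2
row 2: denom=8−1·1/4=31/4; d'=(-56−1·39/2)/(31/4)=-302/31
row 3: denom=8−3·12/31=212/31; d'=(-4−3·-302/31)/(212/31)=391/106
row 4: denom=8−1·31/212=1665/212; d'=(14−1·391/106)/(1665/212)=2186/1665
back: M4=2186/1665
back: M3=391/106−31/212·2186/1665=5822/1665
back: M2=-302/31−12/31·5822/1665=-6158/555
back: M1=39/2−1/4·-6158/555=12362/555
M: M0=0, M1=12362/555, M2=-6158/555, M3=5822/1665, M4=2186/1665, M5=0
seg 0: a=0, c=M0/2=0, d=(M1−M0)/(6·1)=6181/1665, b=Δ0−h0·(2M0+M1)/6=-14506/1665
seg 1: a=-5, c=M1/2=6181/555, d=(M2−M1)/(6·1)=-1852/333, b=Δ1−h1·(2M1+M2)/6=4037/1665
seg 2: a=3, c=M2/2=-3079/555, d=(M3−M2)/(6·3)=12148/14985, b=Δ2−h2·(2M2+M3)/6=13343/1665
seg 3: a=-1, c=M3/2=2911/1665, d=(M4−M3)/(6·1)=-202/555, b=Δ3−h3·(2M3+M4)/6=-1127/333
seg 4: a=-3, c=M4/2=1093/1665, d=(M5−M4)/(6·3)=-1093/14985, b=Δ4−h4·(2M4+M5)/6=-1631/1665
t_q=1/2 → seg 0, τ=1/2; S=0+-14506/1665·τ+0·τ²+6181/1665·τ³=-17281/4440

  seg 0: a=0 b=-14506/1665 c=0 d=6181/1665
  seg 1: a=-5 b=4037/1665 c=6181/555 d=-1852/333
  seg 2: a=3 b=13343/1665 c=-3079/555 d=12148/14985
  seg 3: a=-1 b=-1127/333 c=2911/1665 d=-202/555
  seg 4: a=-3 b=-1631/1665 c=1093/1665 d=-1093/14985
S(1/2) = -17281/4440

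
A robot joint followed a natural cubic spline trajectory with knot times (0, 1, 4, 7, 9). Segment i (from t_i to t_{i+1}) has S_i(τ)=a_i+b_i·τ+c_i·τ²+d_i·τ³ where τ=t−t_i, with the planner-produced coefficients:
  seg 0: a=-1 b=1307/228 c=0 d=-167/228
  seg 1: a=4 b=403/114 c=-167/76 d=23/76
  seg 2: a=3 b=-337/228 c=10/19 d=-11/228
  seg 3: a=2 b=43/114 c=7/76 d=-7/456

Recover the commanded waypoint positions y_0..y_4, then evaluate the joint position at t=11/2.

y_0=-1 y_1=4 y_2=3 y_3=2 y_4=3
S(11/2) = 1097/608

y_0 = S_0(0) = a_0 = -1
y_1 = S_1(0) = a_1 = 4
y_2 = S_2(0) = a_2 = 3
y_3 = S_3(0) = a_3 = 2
y_4 = S_3(2) = 3
t_q=11/2 is in segment 2 (τ=3/2); S_2(τ)=1097/608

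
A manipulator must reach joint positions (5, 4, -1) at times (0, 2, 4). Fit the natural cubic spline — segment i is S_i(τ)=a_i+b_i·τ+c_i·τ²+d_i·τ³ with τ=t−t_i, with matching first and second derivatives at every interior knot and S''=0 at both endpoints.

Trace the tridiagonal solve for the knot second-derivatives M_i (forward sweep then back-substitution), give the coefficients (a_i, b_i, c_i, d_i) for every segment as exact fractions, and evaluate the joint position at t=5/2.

  seg 0: a=5 b=0 c=0 d=-1/8
  seg 1: a=4 b=-3/2 c=-3/4 d=1/8
S(5/2) = 197/64

Δ: Δ0=-1/2, Δ1=-5/2
row 1: diag=8, rhs=-12; c'=1/4, d'=-3/2
back: M1=-3/2
M: M0=0, M1=-3/2, M2=0
seg 0: a=5, c=M0/2=0, d=(M1−M0)/(6·2)=-1/8, b=Δ0−h0·(2M0+M1)/6=0
seg 1: a=4, c=M1/2=-3/4, d=(M2−M1)/(6·2)=1/8, b=Δ1−h1·(2M1+M2)/6=-3/2
t_q=5/2 → seg 1, τ=1/2; S=4+-3/2·τ+-3/4·τ²+1/8·τ³=197/64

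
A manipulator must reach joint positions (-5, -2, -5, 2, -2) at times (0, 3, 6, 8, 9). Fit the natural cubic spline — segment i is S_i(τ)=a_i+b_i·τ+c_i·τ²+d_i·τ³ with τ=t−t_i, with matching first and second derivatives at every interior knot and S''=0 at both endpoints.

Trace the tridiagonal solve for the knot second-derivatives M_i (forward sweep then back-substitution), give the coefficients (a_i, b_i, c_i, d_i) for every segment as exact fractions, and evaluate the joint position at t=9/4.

  seg 0: a=-5 b=222/103 c=0 d=-119/927
  seg 1: a=-2 b=-135/103 c=-119/103 d=389/927
  seg 2: a=-5 b=318/103 c=270/103 d=-995/824
  seg 3: a=2 b=-189/206 c=-1905/412 d=635/412
S(9/4) = -10631/6592

Δ: Δ0=1, Δ1=-1, Δ2=7/2, Δ3=-4
row 1: diag=12, rhs=-12; c'=1/4, d'=-1
row 2: denom=10−3·1/4=37/4; d'=(27−3·-1)/(37/4)=120/37
row 3: denom=6−2·8/37=206/37; d'=(-45−2·120/37)/(206/37)=-1905/206
back: M3=-1905/206
back: M2=120/37−8/37·-1905/206=540/103
back: M1=-1−1/4·540/103=-238/103
M: M0=0, M1=-238/103, M2=540/103, M3=-1905/206, M4=0
seg 0: a=-5, c=M0/2=0, d=(M1−M0)/(6·3)=-119/927, b=Δ0−h0·(2M0+M1)/6=222/103
seg 1: a=-2, c=M1/2=-119/103, d=(M2−M1)/(6·3)=389/927, b=Δ1−h1·(2M1+M2)/6=-135/103
seg 2: a=-5, c=M2/2=270/103, d=(M3−M2)/(6·2)=-995/824, b=Δ2−h2·(2M2+M3)/6=318/103
seg 3: a=2, c=M3/2=-1905/412, d=(M4−M3)/(6·1)=635/412, b=Δ3−h3·(2M3+M4)/6=-189/206
t_q=9/4 → seg 0, τ=9/4; S=-5+222/103·τ+0·τ²+-119/927·τ³=-10631/6592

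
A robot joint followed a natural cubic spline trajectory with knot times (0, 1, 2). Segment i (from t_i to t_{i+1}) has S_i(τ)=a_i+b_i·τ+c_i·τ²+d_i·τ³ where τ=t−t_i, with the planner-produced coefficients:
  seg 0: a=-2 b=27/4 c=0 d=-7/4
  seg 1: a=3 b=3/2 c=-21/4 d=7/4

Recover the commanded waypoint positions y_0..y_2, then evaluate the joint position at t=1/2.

y_0 = S_0(0) = a_0 = -2
y_1 = S_1(0) = a_1 = 3
y_2 = S_1(1) = 1
t_q=1/2 is in segment 0 (τ=1/2); S_0(τ)=37/32

y_0=-2 y_1=3 y_2=1
S(1/2) = 37/32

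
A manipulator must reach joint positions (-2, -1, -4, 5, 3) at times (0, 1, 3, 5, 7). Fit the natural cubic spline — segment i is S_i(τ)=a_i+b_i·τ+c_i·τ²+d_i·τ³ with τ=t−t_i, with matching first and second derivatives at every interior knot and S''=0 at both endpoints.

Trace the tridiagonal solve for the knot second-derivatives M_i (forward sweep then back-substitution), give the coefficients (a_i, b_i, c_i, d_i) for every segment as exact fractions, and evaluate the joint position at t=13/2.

  seg 0: a=-2 b=149/82 c=0 d=-67/82
  seg 1: a=-1 b=-26/41 c=-201/82 d=331/328
  seg 2: a=-4 b=137/82 c=591/164 d=-359/328
  seg 3: a=5 b=121/41 c=-243/82 d=81/164
S(13/2) = 5807/1312

Δ: Δ0=1, Δ1=-3/2, Δ2=9/2, Δ3=-1
row 1: diag=6, rhs=-15; c'=1/3, d'=-5/2
row 2: denom=8−2·1/3=22/3; d'=(36−2·-5/2)/(22/3)=123/22
row 3: denom=8−2·3/11=82/11; d'=(-33−2·123/22)/(82/11)=-243/41
back: M3=-243/41
back: M2=123/22−3/11·-243/41=591/82
back: M1=-5/2−1/3·591/82=-201/41
M: M0=0, M1=-201/41, M2=591/82, M3=-243/41, M4=0
seg 0: a=-2, c=M0/2=0, d=(M1−M0)/(6·1)=-67/82, b=Δ0−h0·(2M0+M1)/6=149/82
seg 1: a=-1, c=M1/2=-201/82, d=(M2−M1)/(6·2)=331/328, b=Δ1−h1·(2M1+M2)/6=-26/41
seg 2: a=-4, c=M2/2=591/164, d=(M3−M2)/(6·2)=-359/328, b=Δ2−h2·(2M2+M3)/6=137/82
seg 3: a=5, c=M3/2=-243/82, d=(M4−M3)/(6·2)=81/164, b=Δ3−h3·(2M3+M4)/6=121/41
t_q=13/2 → seg 3, τ=3/2; S=5+121/41·τ+-243/82·τ²+81/164·τ³=5807/1312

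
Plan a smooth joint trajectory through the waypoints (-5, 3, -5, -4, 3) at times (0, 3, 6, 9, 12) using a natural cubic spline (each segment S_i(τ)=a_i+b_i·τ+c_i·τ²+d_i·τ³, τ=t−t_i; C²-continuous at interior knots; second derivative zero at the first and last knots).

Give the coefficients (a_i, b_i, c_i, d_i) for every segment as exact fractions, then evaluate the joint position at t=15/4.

Δ: Δ0=8/3, Δ1=-8/3, Δ2=1/3, Δ3=7/3
row 1: diag=12, rhs=-32; c'=1/4, d'=-8/3
row 2: denom=12−3·1/4=45/4; d'=(18−3·-8/3)/(45/4)=104/45
row 3: denom=12−3·4/15=56/5; d'=(12−3·104/45)/(56/5)=19/42
back: M3=19/42
back: M2=104/45−4/15·19/42=46/21
back: M1=-8/3−1/4·46/21=-45/14
M: M0=0, M1=-45/14, M2=46/21, M3=19/42, M4=0
seg 0: a=-5, c=M0/2=0, d=(M1−M0)/(6·3)=-5/28, b=Δ0−h0·(2M0+M1)/6=359/84
seg 1: a=3, c=M1/2=-45/28, d=(M2−M1)/(6·3)=227/756, b=Δ1−h1·(2M1+M2)/6=-23/42
seg 2: a=-5, c=M2/2=23/21, d=(M3−M2)/(6·3)=-73/756, b=Δ2−h2·(2M2+M3)/6=-25/12
seg 3: a=-4, c=M3/2=19/84, d=(M4−M3)/(6·3)=-19/756, b=Δ3−h3·(2M3+M4)/6=79/42
t_q=15/4 → seg 1, τ=3/4; S=3+-23/42·τ+-45/28·τ²+227/756·τ³=3247/1792

  seg 0: a=-5 b=359/84 c=0 d=-5/28
  seg 1: a=3 b=-23/42 c=-45/28 d=227/756
  seg 2: a=-5 b=-25/12 c=23/21 d=-73/756
  seg 3: a=-4 b=79/42 c=19/84 d=-19/756
S(15/4) = 3247/1792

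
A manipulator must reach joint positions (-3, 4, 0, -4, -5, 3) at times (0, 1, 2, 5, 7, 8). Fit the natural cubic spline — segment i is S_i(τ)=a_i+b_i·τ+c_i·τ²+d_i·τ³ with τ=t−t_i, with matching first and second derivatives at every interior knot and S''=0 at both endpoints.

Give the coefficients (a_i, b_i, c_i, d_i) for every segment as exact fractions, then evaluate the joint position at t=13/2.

  seg 0: a=-3 b=22739/2280 c=0 d=-6779/2280
  seg 1: a=4 b=1201/1140 c=-6779/760 d=1763/456
  seg 2: a=0 b=-11827/2280 c=509/190 d=-3179/6840
  seg 3: a=-4 b=-379/228 c=-1143/760 d=2377/2280
  seg 4: a=-5 b=5509/1140 c=3611/760 d=-3611/2280
S(13/2) = -38661/6080

Δ: Δ0=7, Δ1=-4, Δ2=-4/3, Δ3=-1/2, Δ4=8
row 1: diag=4, rhs=-66; c'=1/4, d'=-33/2
row 2: denom=8−1·1/4=31/4; d'=(16−1·-33/2)/(31/4)=130/31
row 3: denom=10−3·12/31=274/31; d'=(5−3·130/31)/(274/31)=-235/274
row 4: denom=6−2·31/137=760/137; d'=(51−2·-235/274)/(760/137)=3611/380
back: M4=3611/380
back: M3=-235/274−31/137·3611/380=-1143/380
back: M2=130/31−12/31·-1143/380=509/95
back: M1=-33/2−1/4·509/95=-6779/380
M: M0=0, M1=-6779/380, M2=509/95, M3=-1143/380, M4=3611/380, M5=0
seg 0: a=-3, c=M0/2=0, d=(M1−M0)/(6·1)=-6779/2280, b=Δ0−h0·(2M0+M1)/6=22739/2280
seg 1: a=4, c=M1/2=-6779/760, d=(M2−M1)/(6·1)=1763/456, b=Δ1−h1·(2M1+M2)/6=1201/1140
seg 2: a=0, c=M2/2=509/190, d=(M3−M2)/(6·3)=-3179/6840, b=Δ2−h2·(2M2+M3)/6=-11827/2280
seg 3: a=-4, c=M3/2=-1143/760, d=(M4−M3)/(6·2)=2377/2280, b=Δ3−h3·(2M3+M4)/6=-379/228
seg 4: a=-5, c=M4/2=3611/760, d=(M5−M4)/(6·1)=-3611/2280, b=Δ4−h4·(2M4+M5)/6=5509/1140
t_q=13/2 → seg 3, τ=3/2; S=-4+-379/228·τ+-1143/760·τ²+2377/2280·τ³=-38661/6080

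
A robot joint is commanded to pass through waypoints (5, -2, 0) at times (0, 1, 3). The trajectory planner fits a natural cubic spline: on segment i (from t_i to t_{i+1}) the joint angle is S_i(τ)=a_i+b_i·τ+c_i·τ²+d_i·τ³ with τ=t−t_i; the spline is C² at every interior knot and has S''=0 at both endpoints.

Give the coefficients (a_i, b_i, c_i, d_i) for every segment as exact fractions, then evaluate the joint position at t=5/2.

  seg 0: a=5 b=-25/3 c=0 d=4/3
  seg 1: a=-2 b=-13/3 c=4 d=-2/3
S(5/2) = -7/4

Δ: Δ0=-7, Δ1=1
row 1: diag=6, rhs=48; c'=1/3, d'=8
back: M1=8
M: M0=0, M1=8, M2=0
seg 0: a=5, c=M0/2=0, d=(M1−M0)/(6·1)=4/3, b=Δ0−h0·(2M0+M1)/6=-25/3
seg 1: a=-2, c=M1/2=4, d=(M2−M1)/(6·2)=-2/3, b=Δ1−h1·(2M1+M2)/6=-13/3
t_q=5/2 → seg 1, τ=3/2; S=-2+-13/3·τ+4·τ²+-2/3·τ³=-7/4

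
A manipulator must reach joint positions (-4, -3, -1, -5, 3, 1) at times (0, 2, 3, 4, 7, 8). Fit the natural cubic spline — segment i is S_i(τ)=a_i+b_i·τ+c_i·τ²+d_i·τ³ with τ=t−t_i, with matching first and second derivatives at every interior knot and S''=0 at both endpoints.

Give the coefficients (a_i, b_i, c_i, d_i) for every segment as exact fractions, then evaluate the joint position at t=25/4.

  seg 0: a=-4 b=-4933/7302 c=0 d=1073/3651
  seg 1: a=-3 b=20819/7302 c=2146/1217 d=-19091/7302
  seg 2: a=-1 b=-5351/3651 c=-14799/2434 d=25891/7302
  seg 3: a=-5 b=-21823/7302 c=5546/1217 d=-19511/21906
  seg 4: a=3 b=1117/3651 c=-8419/2434 d=8419/7302
S(25/4) = 187033/155776

Δ: Δ0=1/2, Δ1=2, Δ2=-4, Δ3=8/3, Δ4=-2
row 1: diag=6, rhs=9; c'=1/6, d'=3/2
row 2: denom=4−1·1/6=23/6; d'=(-36−1·3/2)/(23/6)=-225/23
row 3: denom=8−1·6/23=178/23; d'=(40−1·-225/23)/(178/23)=1145/178
row 4: denom=8−3·69/178=1217/178; d'=(-28−3·1145/178)/(1217/178)=-8419/1217
back: M4=-8419/1217
back: M3=1145/178−69/178·-8419/1217=11092/1217
back: M2=-225/23−6/23·11092/1217=-14799/1217
back: M1=3/2−1/6·-14799/1217=4292/1217
M: M0=0, M1=4292/1217, M2=-14799/1217, M3=11092/1217, M4=-8419/1217, M5=0
seg 0: a=-4, c=M0/2=0, d=(M1−M0)/(6·2)=1073/3651, b=Δ0−h0·(2M0+M1)/6=-4933/7302
seg 1: a=-3, c=M1/2=2146/1217, d=(M2−M1)/(6·1)=-19091/7302, b=Δ1−h1·(2M1+M2)/6=20819/7302
seg 2: a=-1, c=M2/2=-14799/2434, d=(M3−M2)/(6·1)=25891/7302, b=Δ2−h2·(2M2+M3)/6=-5351/3651
seg 3: a=-5, c=M3/2=5546/1217, d=(M4−M3)/(6·3)=-19511/21906, b=Δ3−h3·(2M3+M4)/6=-21823/7302
seg 4: a=3, c=M4/2=-8419/2434, d=(M5−M4)/(6·1)=8419/7302, b=Δ4−h4·(2M4+M5)/6=1117/3651
t_q=25/4 → seg 3, τ=9/4; S=-5+-21823/7302·τ+5546/1217·τ²+-19511/21906·τ³=187033/155776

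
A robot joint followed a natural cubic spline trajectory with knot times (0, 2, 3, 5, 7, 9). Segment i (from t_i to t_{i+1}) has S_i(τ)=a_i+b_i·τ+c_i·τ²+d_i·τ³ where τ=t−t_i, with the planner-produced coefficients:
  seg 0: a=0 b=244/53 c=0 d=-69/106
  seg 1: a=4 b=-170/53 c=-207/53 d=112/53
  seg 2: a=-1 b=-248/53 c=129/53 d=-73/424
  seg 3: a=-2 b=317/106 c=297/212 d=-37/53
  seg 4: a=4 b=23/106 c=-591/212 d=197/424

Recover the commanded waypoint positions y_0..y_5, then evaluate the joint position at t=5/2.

y_0 = S_0(0) = a_0 = 0
y_1 = S_1(0) = a_1 = 4
y_2 = S_2(0) = a_2 = -1
y_3 = S_3(0) = a_3 = -2
y_4 = S_4(0) = a_4 = 4
y_5 = S_4(2) = -3
t_q=5/2 is in segment 1 (τ=1/2); S_1(τ)=357/212

y_0=0 y_1=4 y_2=-1 y_3=-2 y_4=4 y_5=-3
S(5/2) = 357/212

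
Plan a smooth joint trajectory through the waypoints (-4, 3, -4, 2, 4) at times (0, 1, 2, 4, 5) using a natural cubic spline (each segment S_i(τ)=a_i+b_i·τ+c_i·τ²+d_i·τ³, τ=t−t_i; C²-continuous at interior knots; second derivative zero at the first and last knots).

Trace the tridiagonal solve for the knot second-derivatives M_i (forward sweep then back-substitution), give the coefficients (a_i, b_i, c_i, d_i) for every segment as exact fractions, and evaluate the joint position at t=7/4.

Δ: Δ0=7, Δ1=-7, Δ2=3, Δ3=2
row 1: diag=4, rhs=-84; c'=1/4, d'=-21
row 2: denom=6−1·1/4=23/4; d'=(60−1·-21)/(23/4)=324/23
row 3: denom=6−2·8/23=122/23; d'=(-6−2·324/23)/(122/23)=-393/61
back: M3=-393/61
back: M2=324/23−8/23·-393/61=996/61
back: M1=-21−1/4·996/61=-1530/61
M: M0=0, M1=-1530/61, M2=996/61, M3=-393/61, M4=0
seg 0: a=-4, c=M0/2=0, d=(M1−M0)/(6·1)=-255/61, b=Δ0−h0·(2M0+M1)/6=682/61
seg 1: a=3, c=M1/2=-765/61, d=(M2−M1)/(6·1)=421/61, b=Δ1−h1·(2M1+M2)/6=-83/61
seg 2: a=-4, c=M2/2=498/61, d=(M3−M2)/(6·2)=-463/244, b=Δ2−h2·(2M2+M3)/6=-350/61
seg 3: a=2, c=M3/2=-393/122, d=(M4−M3)/(6·1)=131/122, b=Δ3−h3·(2M3+M4)/6=253/61
t_q=7/4 → seg 1, τ=3/4; S=3+-83/61·τ+-765/61·τ²+421/61·τ³=-8445/3904

  seg 0: a=-4 b=682/61 c=0 d=-255/61
  seg 1: a=3 b=-83/61 c=-765/61 d=421/61
  seg 2: a=-4 b=-350/61 c=498/61 d=-463/244
  seg 3: a=2 b=253/61 c=-393/122 d=131/122
S(7/4) = -8445/3904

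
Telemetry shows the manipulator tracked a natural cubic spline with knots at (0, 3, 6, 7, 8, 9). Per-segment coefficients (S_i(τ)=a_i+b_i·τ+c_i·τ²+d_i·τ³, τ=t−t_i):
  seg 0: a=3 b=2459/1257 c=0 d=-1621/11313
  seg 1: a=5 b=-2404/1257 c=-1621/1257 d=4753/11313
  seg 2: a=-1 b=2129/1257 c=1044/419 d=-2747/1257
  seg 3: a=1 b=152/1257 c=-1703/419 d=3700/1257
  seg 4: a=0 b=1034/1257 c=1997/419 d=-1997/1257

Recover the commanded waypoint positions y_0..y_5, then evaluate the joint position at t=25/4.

y_0=3 y_1=5 y_2=-1 y_3=1 y_4=0 y_5=4
S(25/4) = -12201/26816

y_0 = S_0(0) = a_0 = 3
y_1 = S_1(0) = a_1 = 5
y_2 = S_2(0) = a_2 = -1
y_3 = S_3(0) = a_3 = 1
y_4 = S_4(0) = a_4 = 0
y_5 = S_4(1) = 4
t_q=25/4 is in segment 2 (τ=1/4); S_2(τ)=-12201/26816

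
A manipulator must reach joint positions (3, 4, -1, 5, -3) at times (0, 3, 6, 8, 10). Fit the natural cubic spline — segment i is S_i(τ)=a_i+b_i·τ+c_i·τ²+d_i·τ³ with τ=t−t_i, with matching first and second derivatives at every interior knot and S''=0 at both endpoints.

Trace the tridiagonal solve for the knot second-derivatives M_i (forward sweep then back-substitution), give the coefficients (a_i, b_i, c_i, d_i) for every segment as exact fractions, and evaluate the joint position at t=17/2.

Δ: Δ0=1/3, Δ1=-5/3, Δ2=3, Δ3=-4
row 1: diag=12, rhs=-12; c'=1/4, d'=-1
row 2: denom=10−3·1/4=37/4; d'=(28−3·-1)/(37/4)=124/37
row 3: denom=8−2·8/37=280/37; d'=(-42−2·124/37)/(280/37)=-901/140
back: M3=-901/140
back: M2=124/37−8/37·-901/140=166/35
back: M1=-1−1/4·166/35=-153/70
M: M0=0, M1=-153/70, M2=166/35, M3=-901/140, M4=0
seg 0: a=3, c=M0/2=0, d=(M1−M0)/(6·3)=-17/140, b=Δ0−h0·(2M0+M1)/6=599/420
seg 1: a=4, c=M1/2=-153/140, d=(M2−M1)/(6·3)=97/252, b=Δ1−h1·(2M1+M2)/6=-389/210
seg 2: a=-1, c=M2/2=83/35, d=(M3−M2)/(6·2)=-313/336, b=Δ2−h2·(2M2+M3)/6=119/60
seg 3: a=5, c=M3/2=-901/280, d=(M4−M3)/(6·2)=901/1680, b=Δ3−h3·(2M3+M4)/6=61/210
t_q=17/2 → seg 3, τ=1/2; S=5+61/210·τ+-901/280·τ²+901/1680·τ³=2821/640

  seg 0: a=3 b=599/420 c=0 d=-17/140
  seg 1: a=4 b=-389/210 c=-153/140 d=97/252
  seg 2: a=-1 b=119/60 c=83/35 d=-313/336
  seg 3: a=5 b=61/210 c=-901/280 d=901/1680
S(17/2) = 2821/640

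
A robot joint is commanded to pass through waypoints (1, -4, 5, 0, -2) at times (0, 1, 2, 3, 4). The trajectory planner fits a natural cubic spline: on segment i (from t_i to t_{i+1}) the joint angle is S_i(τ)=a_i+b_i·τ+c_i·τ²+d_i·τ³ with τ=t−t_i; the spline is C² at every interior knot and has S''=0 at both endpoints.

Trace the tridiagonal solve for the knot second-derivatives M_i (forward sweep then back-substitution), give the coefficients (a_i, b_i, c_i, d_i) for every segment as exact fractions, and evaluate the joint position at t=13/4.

Δ: Δ0=-5, Δ1=9, Δ2=-5, Δ3=-2
row 1: diag=4, rhs=84; c'=1/4, d'=21
row 2: denom=4−1·1/4=15/4; d'=(-84−1·21)/(15/4)=-28
row 3: denom=4−1·4/15=56/15; d'=(18−1·-28)/(56/15)=345/28
back: M3=345/28
back: M2=-28−4/15·345/28=-219/7
back: M1=21−1/4·-219/7=807/28
M: M0=0, M1=807/28, M2=-219/7, M3=345/28, M4=0
seg 0: a=1, c=M0/2=0, d=(M1−M0)/(6·1)=269/56, b=Δ0−h0·(2M0+M1)/6=-549/56
seg 1: a=-4, c=M1/2=807/56, d=(M2−M1)/(6·1)=-561/56, b=Δ1−h1·(2M1+M2)/6=129/28
seg 2: a=5, c=M2/2=-219/14, d=(M3−M2)/(6·1)=407/56, b=Δ2−h2·(2M2+M3)/6=27/8
seg 3: a=0, c=M3/2=345/56, d=(M4−M3)/(6·1)=-115/56, b=Δ3−h3·(2M3+M4)/6=-171/28
t_q=13/4 → seg 3, τ=1/4; S=0+-171/28·τ+345/56·τ²+-115/56·τ³=-601/512

  seg 0: a=1 b=-549/56 c=0 d=269/56
  seg 1: a=-4 b=129/28 c=807/56 d=-561/56
  seg 2: a=5 b=27/8 c=-219/14 d=407/56
  seg 3: a=0 b=-171/28 c=345/56 d=-115/56
S(13/4) = -601/512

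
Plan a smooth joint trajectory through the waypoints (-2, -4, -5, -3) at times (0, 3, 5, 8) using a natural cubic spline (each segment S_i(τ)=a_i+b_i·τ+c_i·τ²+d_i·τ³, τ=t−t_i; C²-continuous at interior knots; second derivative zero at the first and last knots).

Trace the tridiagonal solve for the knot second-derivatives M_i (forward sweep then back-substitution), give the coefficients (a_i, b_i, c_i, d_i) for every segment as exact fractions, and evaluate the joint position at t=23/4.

  seg 0: a=-2 b=-31/48 c=0 d=-1/432
  seg 1: a=-4 b=-17/24 c=-1/48 d=1/16
  seg 2: a=-5 b=-1/24 c=17/48 d=-17/432
S(23/4) = -4965/1024

Δ: Δ0=-2/3, Δ1=-1/2, Δ2=2/3
row 1: diag=10, rhs=1; c'=1/5, d'=1/10
row 2: denom=10−2·1/5=48/5; d'=(7−2·1/10)/(48/5)=17/24
back: M2=17/24
back: M1=1/10−1/5·17/24=-1/24
M: M0=0, M1=-1/24, M2=17/24, M3=0
seg 0: a=-2, c=M0/2=0, d=(M1−M0)/(6·3)=-1/432, b=Δ0−h0·(2M0+M1)/6=-31/48
seg 1: a=-4, c=M1/2=-1/48, d=(M2−M1)/(6·2)=1/16, b=Δ1−h1·(2M1+M2)/6=-17/24
seg 2: a=-5, c=M2/2=17/48, d=(M3−M2)/(6·3)=-17/432, b=Δ2−h2·(2M2+M3)/6=-1/24
t_q=23/4 → seg 2, τ=3/4; S=-5+-1/24·τ+17/48·τ²+-17/432·τ³=-4965/1024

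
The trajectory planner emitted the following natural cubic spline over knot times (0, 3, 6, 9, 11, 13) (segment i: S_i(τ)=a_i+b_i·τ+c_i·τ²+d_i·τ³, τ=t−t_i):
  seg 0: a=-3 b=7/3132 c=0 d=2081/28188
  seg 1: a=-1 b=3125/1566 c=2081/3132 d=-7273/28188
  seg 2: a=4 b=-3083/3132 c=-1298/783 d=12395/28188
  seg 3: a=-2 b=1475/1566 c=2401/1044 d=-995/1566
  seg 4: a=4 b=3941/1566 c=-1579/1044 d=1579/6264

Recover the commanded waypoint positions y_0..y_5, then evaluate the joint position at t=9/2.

y_0=-3 y_1=-1 y_2=4 y_3=-2 y_4=4 y_5=5
S(9/2) = 2429/928

y_0 = S_0(0) = a_0 = -3
y_1 = S_1(0) = a_1 = -1
y_2 = S_2(0) = a_2 = 4
y_3 = S_3(0) = a_3 = -2
y_4 = S_4(0) = a_4 = 4
y_5 = S_4(2) = 5
t_q=9/2 is in segment 1 (τ=3/2); S_1(τ)=2429/928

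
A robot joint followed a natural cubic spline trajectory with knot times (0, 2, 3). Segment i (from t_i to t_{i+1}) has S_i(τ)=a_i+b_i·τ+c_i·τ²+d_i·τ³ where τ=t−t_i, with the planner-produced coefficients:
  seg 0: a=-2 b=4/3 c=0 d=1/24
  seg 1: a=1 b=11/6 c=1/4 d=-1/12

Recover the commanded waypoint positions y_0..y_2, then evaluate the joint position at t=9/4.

y_0 = S_0(0) = a_0 = -2
y_1 = S_1(0) = a_1 = 1
y_2 = S_1(1) = 3
t_q=9/4 is in segment 1 (τ=1/4); S_1(τ)=377/256

y_0=-2 y_1=1 y_2=3
S(9/4) = 377/256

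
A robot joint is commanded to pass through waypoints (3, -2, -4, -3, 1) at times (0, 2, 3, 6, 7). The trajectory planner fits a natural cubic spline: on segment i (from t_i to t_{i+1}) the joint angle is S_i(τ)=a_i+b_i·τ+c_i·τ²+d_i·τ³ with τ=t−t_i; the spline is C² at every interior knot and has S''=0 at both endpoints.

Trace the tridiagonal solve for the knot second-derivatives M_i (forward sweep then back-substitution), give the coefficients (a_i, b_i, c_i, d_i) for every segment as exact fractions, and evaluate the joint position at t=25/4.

  seg 0: a=3 b=-181/69 c=0 d=17/552
  seg 1: a=-2 b=-311/138 c=17/92 d=19/276
  seg 2: a=-4 b=-463/276 c=9/23 d=77/828
  seg 3: a=-3 b=439/138 c=113/92 d=-113/276
S(25/4) = -12567/5888

Δ: Δ0=-5/2, Δ1=-2, Δ2=1/3, Δ3=4
row 1: diag=6, rhs=3; c'=1/6, d'=1/2
row 2: denom=8−1·1/6=47/6; d'=(14−1·1/2)/(47/6)=81/47
row 3: denom=8−3·18/47=322/47; d'=(22−3·81/47)/(322/47)=113/46
back: M3=113/46
back: M2=81/47−18/47·113/46=18/23
back: M1=1/2−1/6·18/23=17/46
M: M0=0, M1=17/46, M2=18/23, M3=113/46, M4=0
seg 0: a=3, c=M0/2=0, d=(M1−M0)/(6·2)=17/552, b=Δ0−h0·(2M0+M1)/6=-181/69
seg 1: a=-2, c=M1/2=17/92, d=(M2−M1)/(6·1)=19/276, b=Δ1−h1·(2M1+M2)/6=-311/138
seg 2: a=-4, c=M2/2=9/23, d=(M3−M2)/(6·3)=77/828, b=Δ2−h2·(2M2+M3)/6=-463/276
seg 3: a=-3, c=M3/2=113/92, d=(M4−M3)/(6·1)=-113/276, b=Δ3−h3·(2M3+M4)/6=439/138
t_q=25/4 → seg 3, τ=1/4; S=-3+439/138·τ+113/92·τ²+-113/276·τ³=-12567/5888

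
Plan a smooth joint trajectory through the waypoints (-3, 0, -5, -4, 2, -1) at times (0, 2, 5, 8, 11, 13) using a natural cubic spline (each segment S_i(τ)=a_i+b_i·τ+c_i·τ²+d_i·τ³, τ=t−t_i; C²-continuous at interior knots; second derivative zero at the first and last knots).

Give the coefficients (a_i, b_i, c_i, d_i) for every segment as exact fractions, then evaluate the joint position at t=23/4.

  seg 0: a=-3 b=17227/7614 c=0 d=-2903/15228
  seg 1: a=0 b=-191/7614 c=-2903/2538 d=6814/34263
  seg 2: a=-5 b=-11561/7614 c=4919/7614 d=-7/729
  seg 3: a=-4 b=15979/7614 c=4261/7614 d=-6767/34263
  seg 4: a=2 b=943/7614 c=-3091/2538 d=3091/15228
S(23/4) = -156461/27072

Δ: Δ0=3/2, Δ1=-5/3, Δ2=1/3, Δ3=2, Δ4=-3/2
row 1: diag=10, rhs=-19; c'=3/10, d'=-19/10
row 2: denom=12−3·3/10=111/10; d'=(12−3·-19/10)/(111/10)=59/37
row 3: denom=12−3·10/37=414/37; d'=(10−3·59/37)/(414/37)=193/414
row 4: denom=10−3·37/138=423/46; d'=(-21−3·193/414)/(423/46)=-3091/1269
back: M4=-3091/1269
back: M3=193/414−37/138·-3091/1269=4261/3807
back: M2=59/37−10/37·4261/3807=4919/3807
back: M1=-19/10−3/10·4919/3807=-2903/1269
M: M0=0, M1=-2903/1269, M2=4919/3807, M3=4261/3807, M4=-3091/1269, M5=0
seg 0: a=-3, c=M0/2=0, d=(M1−M0)/(6·2)=-2903/15228, b=Δ0−h0·(2M0+M1)/6=17227/7614
seg 1: a=0, c=M1/2=-2903/2538, d=(M2−M1)/(6·3)=6814/34263, b=Δ1−h1·(2M1+M2)/6=-191/7614
seg 2: a=-5, c=M2/2=4919/7614, d=(M3−M2)/(6·3)=-7/729, b=Δ2−h2·(2M2+M3)/6=-11561/7614
seg 3: a=-4, c=M3/2=4261/7614, d=(M4−M3)/(6·3)=-6767/34263, b=Δ3−h3·(2M3+M4)/6=15979/7614
seg 4: a=2, c=M4/2=-3091/2538, d=(M5−M4)/(6·2)=3091/15228, b=Δ4−h4·(2M4+M5)/6=943/7614
t_q=23/4 → seg 2, τ=3/4; S=-5+-11561/7614·τ+4919/7614·τ²+-7/729·τ³=-156461/27072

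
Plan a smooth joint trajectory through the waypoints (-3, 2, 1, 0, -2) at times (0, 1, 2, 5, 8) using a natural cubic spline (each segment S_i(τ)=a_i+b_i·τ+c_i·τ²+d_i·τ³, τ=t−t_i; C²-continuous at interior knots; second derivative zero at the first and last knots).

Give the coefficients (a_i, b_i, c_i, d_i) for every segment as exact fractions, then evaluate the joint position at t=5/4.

Δ: Δ0=5, Δ1=-1, Δ2=-1/3, Δ3=-2/3
row 1: diag=4, rhs=-36; c'=1/4, d'=-9
row 2: denom=8−1·1/4=31/4; d'=(4−1·-9)/(31/4)=52/31
row 3: denom=12−3·12/31=336/31; d'=(-2−3·52/31)/(336/31)=-109/168
back: M3=-109/168
back: M2=52/31−12/31·-109/168=27/14
back: M1=-9−1/4·27/14=-531/56
M: M0=0, M1=-531/56, M2=27/14, M3=-109/168, M4=0
seg 0: a=-3, c=M0/2=0, d=(M1−M0)/(6·1)=-177/112, b=Δ0−h0·(2M0+M1)/6=737/112
seg 1: a=2, c=M1/2=-531/112, d=(M2−M1)/(6·1)=213/112, b=Δ1−h1·(2M1+M2)/6=103/56
seg 2: a=1, c=M2/2=27/28, d=(M3−M2)/(6·3)=-433/3024, b=Δ2−h2·(2M2+M3)/6=-31/16
seg 3: a=0, c=M3/2=-109/336, d=(M4−M3)/(6·3)=109/3024, b=Δ3−h3·(2M3+M4)/6=-1/56
t_q=5/4 → seg 1, τ=1/4; S=2+103/56·τ+-531/112·τ²+213/112·τ³=15721/7168

  seg 0: a=-3 b=737/112 c=0 d=-177/112
  seg 1: a=2 b=103/56 c=-531/112 d=213/112
  seg 2: a=1 b=-31/16 c=27/28 d=-433/3024
  seg 3: a=0 b=-1/56 c=-109/336 d=109/3024
S(5/4) = 15721/7168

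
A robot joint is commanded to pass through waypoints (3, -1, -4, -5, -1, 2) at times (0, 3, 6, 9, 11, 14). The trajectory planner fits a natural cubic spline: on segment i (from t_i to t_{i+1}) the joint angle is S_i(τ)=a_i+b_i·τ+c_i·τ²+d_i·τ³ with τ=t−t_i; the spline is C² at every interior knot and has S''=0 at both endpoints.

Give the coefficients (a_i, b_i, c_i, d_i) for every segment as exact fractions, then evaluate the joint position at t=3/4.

  seg 0: a=3 b=-63/44 c=0 d=13/1188
  seg 1: a=-1 b=-25/22 c=13/132 d=-7/396
  seg 2: a=-4 b=-45/44 c=-2/33 d=115/1188
  seg 3: a=-5 b=27/22 c=107/132 d=-7/33
  seg 4: a=-1 b=127/66 c=-61/132 d=61/1188
S(3/4) = 5437/2816

Δ: Δ0=-4/3, Δ1=-1, Δ2=-1/3, Δ3=2, Δ4=1
row 1: diag=12, rhs=2; c'=1/4, d'=1/6
row 2: denom=12−3·1/4=45/4; d'=(4−3·1/6)/(45/4)=14/45
row 3: denom=10−3·4/15=46/5; d'=(14−3·14/45)/(46/5)=98/69
row 4: denom=10−2·5/23=220/23; d'=(-6−2·98/69)/(220/23)=-61/66
back: M4=-61/66
back: M3=98/69−5/23·-61/66=107/66
back: M2=14/45−4/15·107/66=-4/33
back: M1=1/6−1/4·-4/33=13/66
M: M0=0, M1=13/66, M2=-4/33, M3=107/66, M4=-61/66, M5=0
seg 0: a=3, c=M0/2=0, d=(M1−M0)/(6·3)=13/1188, b=Δ0−h0·(2M0+M1)/6=-63/44
seg 1: a=-1, c=M1/2=13/132, d=(M2−M1)/(6·3)=-7/396, b=Δ1−h1·(2M1+M2)/6=-25/22
seg 2: a=-4, c=M2/2=-2/33, d=(M3−M2)/(6·3)=115/1188, b=Δ2−h2·(2M2+M3)/6=-45/44
seg 3: a=-5, c=M3/2=107/132, d=(M4−M3)/(6·2)=-7/33, b=Δ3−h3·(2M3+M4)/6=27/22
seg 4: a=-1, c=M4/2=-61/132, d=(M5−M4)/(6·3)=61/1188, b=Δ4−h4·(2M4+M5)/6=127/66
t_q=3/4 → seg 0, τ=3/4; S=3+-63/44·τ+0·τ²+13/1188·τ³=5437/2816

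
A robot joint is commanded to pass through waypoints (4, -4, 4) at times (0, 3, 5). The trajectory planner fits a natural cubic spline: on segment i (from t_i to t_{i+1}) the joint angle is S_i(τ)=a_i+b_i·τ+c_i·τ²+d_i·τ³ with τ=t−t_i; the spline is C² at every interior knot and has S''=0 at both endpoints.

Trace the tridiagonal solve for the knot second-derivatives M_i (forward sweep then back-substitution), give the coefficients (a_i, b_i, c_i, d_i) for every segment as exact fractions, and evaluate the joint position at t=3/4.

  seg 0: a=4 b=-14/3 c=0 d=2/9
  seg 1: a=-4 b=4/3 c=2 d=-1/3
S(3/4) = 19/32

Δ: Δ0=-8/3, Δ1=4
row 1: diag=10, rhs=40; c'=1/5, d'=4
back: M1=4
M: M0=0, M1=4, M2=0
seg 0: a=4, c=M0/2=0, d=(M1−M0)/(6·3)=2/9, b=Δ0−h0·(2M0+M1)/6=-14/3
seg 1: a=-4, c=M1/2=2, d=(M2−M1)/(6·2)=-1/3, b=Δ1−h1·(2M1+M2)/6=4/3
t_q=3/4 → seg 0, τ=3/4; S=4+-14/3·τ+0·τ²+2/9·τ³=19/32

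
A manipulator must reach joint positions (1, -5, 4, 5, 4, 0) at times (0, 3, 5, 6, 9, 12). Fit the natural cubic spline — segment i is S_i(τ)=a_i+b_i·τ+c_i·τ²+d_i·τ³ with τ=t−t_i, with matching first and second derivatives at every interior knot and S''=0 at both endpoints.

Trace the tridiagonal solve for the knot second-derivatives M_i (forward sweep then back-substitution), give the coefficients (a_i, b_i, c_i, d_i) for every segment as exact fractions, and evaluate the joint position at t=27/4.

  seg 0: a=1 b=-3533/792 c=0 d=1949/7128
  seg 1: a=-5 b=1157/396 c=1949/792 d=-331/396
  seg 2: a=4 b=361/132 c=-2023/792 d=59/72
  seg 3: a=5 b=67/792 c=-19/198 d=-103/7128
  seg 4: a=4 b=-349/396 c=-179/792 d=179/7128
S(27/4) = 28179/5632

Δ: Δ0=-2, Δ1=9/2, Δ2=1, Δ3=-1/3, Δ4=-4/3
row 1: diag=10, rhs=39; c'=1/5, d'=39/10
row 2: denom=6−2·1/5=28/5; d'=(-21−2·39/10)/(28/5)=-36/7
row 3: denom=8−1·5/28=219/28; d'=(-8−1·-36/7)/(219/28)=-80/219
row 4: denom=12−3·28/73=792/73; d'=(-6−3·-80/219)/(792/73)=-179/396
back: M4=-179/396
back: M3=-80/219−28/73·-179/396=-19/99
back: M2=-36/7−5/28·-19/99=-2023/396
back: M1=39/10−1/5·-2023/396=1949/396
M: M0=0, M1=1949/396, M2=-2023/396, M3=-19/99, M4=-179/396, M5=0
seg 0: a=1, c=M0/2=0, d=(M1−M0)/(6·3)=1949/7128, b=Δ0−h0·(2M0+M1)/6=-3533/792
seg 1: a=-5, c=M1/2=1949/792, d=(M2−M1)/(6·2)=-331/396, b=Δ1−h1·(2M1+M2)/6=1157/396
seg 2: a=4, c=M2/2=-2023/792, d=(M3−M2)/(6·1)=59/72, b=Δ2−h2·(2M2+M3)/6=361/132
seg 3: a=5, c=M3/2=-19/198, d=(M4−M3)/(6·3)=-103/7128, b=Δ3−h3·(2M3+M4)/6=67/792
seg 4: a=4, c=M4/2=-179/792, d=(M5−M4)/(6·3)=179/7128, b=Δ4−h4·(2M4+M5)/6=-349/396
t_q=27/4 → seg 3, τ=3/4; S=5+67/792·τ+-19/198·τ²+-103/7128·τ³=28179/5632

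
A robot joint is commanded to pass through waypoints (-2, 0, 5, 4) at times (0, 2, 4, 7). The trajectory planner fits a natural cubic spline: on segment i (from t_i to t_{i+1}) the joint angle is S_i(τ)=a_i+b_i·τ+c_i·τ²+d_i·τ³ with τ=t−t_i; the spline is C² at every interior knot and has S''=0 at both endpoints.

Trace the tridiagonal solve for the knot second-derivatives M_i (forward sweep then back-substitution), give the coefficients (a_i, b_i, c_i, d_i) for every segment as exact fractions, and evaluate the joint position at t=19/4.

Δ: Δ0=1, Δ1=5/2, Δ2=-1/3
row 1: diag=8, rhs=9; c'=1/4, d'=9/8
row 2: denom=10−2·1/4=19/2; d'=(-17−2·9/8)/(19/2)=-77/38
back: M2=-77/38
back: M1=9/8−1/4·-77/38=31/19
M: M0=0, M1=31/19, M2=-77/38, M3=0
seg 0: a=-2, c=M0/2=0, d=(M1−M0)/(6·2)=31/228, b=Δ0−h0·(2M0+M1)/6=26/57
seg 1: a=0, c=M1/2=31/38, d=(M2−M1)/(6·2)=-139/456, b=Δ1−h1·(2M1+M2)/6=119/57
seg 2: a=5, c=M2/2=-77/76, d=(M3−M2)/(6·3)=77/684, b=Δ2−h2·(2M2+M3)/6=193/114
t_q=19/4 → seg 2, τ=3/4; S=5+193/114·τ+-77/76·τ²+77/684·τ³=27955/4864

  seg 0: a=-2 b=26/57 c=0 d=31/228
  seg 1: a=0 b=119/57 c=31/38 d=-139/456
  seg 2: a=5 b=193/114 c=-77/76 d=77/684
S(19/4) = 27955/4864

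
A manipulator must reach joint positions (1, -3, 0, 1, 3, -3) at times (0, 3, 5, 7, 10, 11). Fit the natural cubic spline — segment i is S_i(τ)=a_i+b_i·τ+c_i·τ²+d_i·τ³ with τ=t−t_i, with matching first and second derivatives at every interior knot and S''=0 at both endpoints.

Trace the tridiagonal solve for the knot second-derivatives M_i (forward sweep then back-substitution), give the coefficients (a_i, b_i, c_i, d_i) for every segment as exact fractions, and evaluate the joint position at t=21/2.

Δ: Δ0=-4/3, Δ1=3/2, Δ2=1/2, Δ3=2/3, Δ4=-6
row 1: diag=10, rhs=17; c'=1/5, d'=17/10
row 2: denom=8−2·1/5=38/5; d'=(-6−2·17/10)/(38/5)=-47/38
row 3: denom=10−2·5/19=180/19; d'=(1−2·-47/38)/(180/19)=11/30
row 4: denom=8−3·19/60=141/20; d'=(-40−3·11/30)/(141/20)=-274/47
back: M4=-274/47
back: M3=11/30−19/60·-274/47=104/47
back: M2=-47/38−5/19·104/47=-171/94
back: M1=17/10−1/5·-171/94=97/47
M: M0=0, M1=97/47, M2=-171/94, M3=104/47, M4=-274/47, M5=0
seg 0: a=1, c=M0/2=0, d=(M1−M0)/(6·3)=97/846, b=Δ0−h0·(2M0+M1)/6=-667/282
seg 1: a=-3, c=M1/2=97/94, d=(M2−M1)/(6·2)=-365/1128, b=Δ1−h1·(2M1+M2)/6=103/141
seg 2: a=0, c=M2/2=-171/188, d=(M3−M2)/(6·2)=379/1128, b=Δ2−h2·(2M2+M3)/6=275/282
seg 3: a=1, c=M3/2=52/47, d=(M4−M3)/(6·3)=-21/47, b=Δ3−h3·(2M3+M4)/6=193/141
seg 4: a=3, c=M4/2=-137/47, d=(M5−M4)/(6·1)=137/141, b=Δ4−h4·(2M4+M5)/6=-572/141
t_q=21/2 → seg 4, τ=1/2; S=3+-572/141·τ+-137/47·τ²+137/141·τ³=137/376

  seg 0: a=1 b=-667/282 c=0 d=97/846
  seg 1: a=-3 b=103/141 c=97/94 d=-365/1128
  seg 2: a=0 b=275/282 c=-171/188 d=379/1128
  seg 3: a=1 b=193/141 c=52/47 d=-21/47
  seg 4: a=3 b=-572/141 c=-137/47 d=137/141
S(21/2) = 137/376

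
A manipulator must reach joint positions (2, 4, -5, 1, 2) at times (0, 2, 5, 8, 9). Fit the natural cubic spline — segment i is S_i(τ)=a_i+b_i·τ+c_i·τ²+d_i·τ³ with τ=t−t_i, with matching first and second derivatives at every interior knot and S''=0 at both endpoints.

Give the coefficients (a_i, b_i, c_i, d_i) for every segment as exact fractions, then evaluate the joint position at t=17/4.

  seg 0: a=2 b=292/133 c=0 d=-159/532
  seg 1: a=4 b=-185/133 c=-477/266 d=1003/2394
  seg 2: a=-5 b=-223/266 c=263/133 d=-823/2394
  seg 3: a=1 b=232/133 c=-297/266 d=99/266
S(17/4) = -58489/17024

Δ: Δ0=1, Δ1=-3, Δ2=2, Δ3=1
row 1: diag=10, rhs=-24; c'=3/10, d'=-12/5
row 2: denom=12−3·3/10=111/10; d'=(30−3·-12/5)/(111/10)=124/37
row 3: denom=8−3·10/37=266/37; d'=(-6−3·124/37)/(266/37)=-297/133
back: M3=-297/133
back: M2=124/37−10/37·-297/133=526/133
back: M1=-12/5−3/10·526/133=-477/133
M: M0=0, M1=-477/133, M2=526/133, M3=-297/133, M4=0
seg 0: a=2, c=M0/2=0, d=(M1−M0)/(6·2)=-159/532, b=Δ0−h0·(2M0+M1)/6=292/133
seg 1: a=4, c=M1/2=-477/266, d=(M2−M1)/(6·3)=1003/2394, b=Δ1−h1·(2M1+M2)/6=-185/133
seg 2: a=-5, c=M2/2=263/133, d=(M3−M2)/(6·3)=-823/2394, b=Δ2−h2·(2M2+M3)/6=-223/266
seg 3: a=1, c=M3/2=-297/266, d=(M4−M3)/(6·1)=99/266, b=Δ3−h3·(2M3+M4)/6=232/133
t_q=17/4 → seg 1, τ=9/4; S=4+-185/133·τ+-477/266·τ²+1003/2394·τ³=-58489/17024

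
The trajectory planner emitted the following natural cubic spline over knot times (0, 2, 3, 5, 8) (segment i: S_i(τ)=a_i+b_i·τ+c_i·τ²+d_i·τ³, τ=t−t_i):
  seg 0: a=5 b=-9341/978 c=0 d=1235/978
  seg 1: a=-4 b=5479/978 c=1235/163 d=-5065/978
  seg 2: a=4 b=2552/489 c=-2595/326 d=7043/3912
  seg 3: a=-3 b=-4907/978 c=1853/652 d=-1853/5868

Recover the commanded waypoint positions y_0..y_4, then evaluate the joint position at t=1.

y_0=5 y_1=-4 y_2=4 y_3=-3 y_4=-1
S(1) = -536/163

y_0 = S_0(0) = a_0 = 5
y_1 = S_1(0) = a_1 = -4
y_2 = S_2(0) = a_2 = 4
y_3 = S_3(0) = a_3 = -3
y_4 = S_3(3) = -1
t_q=1 is in segment 0 (τ=1); S_0(τ)=-536/163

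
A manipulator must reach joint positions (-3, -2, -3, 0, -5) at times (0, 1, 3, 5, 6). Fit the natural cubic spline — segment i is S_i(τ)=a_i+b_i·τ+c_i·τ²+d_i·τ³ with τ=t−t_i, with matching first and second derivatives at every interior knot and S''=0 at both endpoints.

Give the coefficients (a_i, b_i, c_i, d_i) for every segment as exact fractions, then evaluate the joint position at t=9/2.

  seg 0: a=-3 b=89/60 c=0 d=-29/60
  seg 1: a=-2 b=1/30 c=-29/20 d=71/120
  seg 2: a=-3 b=4/3 c=21/10 d=-121/120
  seg 3: a=0 b=-71/30 c=-79/20 d=79/60
S(9/2) = 103/320

Δ: Δ0=1, Δ1=-1/2, Δ2=3/2, Δ3=-5
row 1: diag=6, rhs=-9; c'=1/3, d'=-3/2
row 2: denom=8−2·1/3=22/3; d'=(12−2·-3/2)/(22/3)=45/22
row 3: denom=6−2·3/11=60/11; d'=(-39−2·45/22)/(60/11)=-79/10
back: M3=-79/10
back: M2=45/22−3/11·-79/10=21/5
back: M1=-3/2−1/3·21/5=-29/10
M: M0=0, M1=-29/10, M2=21/5, M3=-79/10, M4=0
seg 0: a=-3, c=M0/2=0, d=(M1−M0)/(6·1)=-29/60, b=Δ0−h0·(2M0+M1)/6=89/60
seg 1: a=-2, c=M1/2=-29/20, d=(M2−M1)/(6·2)=71/120, b=Δ1−h1·(2M1+M2)/6=1/30
seg 2: a=-3, c=M2/2=21/10, d=(M3−M2)/(6·2)=-121/120, b=Δ2−h2·(2M2+M3)/6=4/3
seg 3: a=0, c=M3/2=-79/20, d=(M4−M3)/(6·1)=79/60, b=Δ3−h3·(2M3+M4)/6=-71/30
t_q=9/2 → seg 2, τ=3/2; S=-3+4/3·τ+21/10·τ²+-121/120·τ³=103/320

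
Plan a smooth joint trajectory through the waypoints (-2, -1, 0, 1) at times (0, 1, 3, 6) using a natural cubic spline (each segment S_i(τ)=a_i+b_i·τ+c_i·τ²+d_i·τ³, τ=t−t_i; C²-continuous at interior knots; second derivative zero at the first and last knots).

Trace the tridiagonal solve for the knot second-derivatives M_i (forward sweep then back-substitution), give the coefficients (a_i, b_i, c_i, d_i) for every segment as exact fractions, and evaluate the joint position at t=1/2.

  seg 0: a=-2 b=13/12 c=0 d=-1/12
  seg 1: a=-1 b=5/6 c=-1/4 d=1/24
  seg 2: a=0 b=1/3 c=0 d=0
S(1/2) = -47/32

Δ: Δ0=1, Δ1=1/2, Δ2=1/3
row 1: diag=6, rhs=-3; c'=1/3, d'=-1/2
row 2: denom=10−2·1/3=28/3; d'=(-1−2·-1/2)/(28/3)=0
back: M2=0
back: M1=-1/2−1/3·0=-1/2
M: M0=0, M1=-1/2, M2=0, M3=0
seg 0: a=-2, c=M0/2=0, d=(M1−M0)/(6·1)=-1/12, b=Δ0−h0·(2M0+M1)/6=13/12
seg 1: a=-1, c=M1/2=-1/4, d=(M2−M1)/(6·2)=1/24, b=Δ1−h1·(2M1+M2)/6=5/6
seg 2: a=0, c=M2/2=0, d=(M3−M2)/(6·3)=0, b=Δ2−h2·(2M2+M3)/6=1/3
t_q=1/2 → seg 0, τ=1/2; S=-2+13/12·τ+0·τ²+-1/12·τ³=-47/32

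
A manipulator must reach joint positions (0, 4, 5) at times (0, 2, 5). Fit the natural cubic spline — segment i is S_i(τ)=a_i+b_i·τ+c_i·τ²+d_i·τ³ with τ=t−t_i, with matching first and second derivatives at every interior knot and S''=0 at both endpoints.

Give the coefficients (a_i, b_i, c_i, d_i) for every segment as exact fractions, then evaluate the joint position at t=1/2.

Δ: Δ0=2, Δ1=1/3
row 1: diag=10, rhs=-10; c'=3/10, d'=-1
back: M1=-1
M: M0=0, M1=-1, M2=0
seg 0: a=0, c=M0/2=0, d=(M1−M0)/(6·2)=-1/12, b=Δ0−h0·(2M0+M1)/6=7/3
seg 1: a=4, c=M1/2=-1/2, d=(M2−M1)/(6·3)=1/18, b=Δ1−h1·(2M1+M2)/6=4/3
t_q=1/2 → seg 0, τ=1/2; S=0+7/3·τ+0·τ²+-1/12·τ³=37/32

  seg 0: a=0 b=7/3 c=0 d=-1/12
  seg 1: a=4 b=4/3 c=-1/2 d=1/18
S(1/2) = 37/32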